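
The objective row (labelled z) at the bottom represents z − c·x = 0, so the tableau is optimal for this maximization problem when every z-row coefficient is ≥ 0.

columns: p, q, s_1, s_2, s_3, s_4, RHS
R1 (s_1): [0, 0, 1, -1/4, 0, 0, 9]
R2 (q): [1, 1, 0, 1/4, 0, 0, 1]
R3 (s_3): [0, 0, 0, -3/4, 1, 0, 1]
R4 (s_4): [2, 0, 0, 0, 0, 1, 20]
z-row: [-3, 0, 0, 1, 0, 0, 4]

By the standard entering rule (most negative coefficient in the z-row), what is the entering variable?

p

Negative z-row entries: p: -3.
The most negative is -3 in column p, so p enters.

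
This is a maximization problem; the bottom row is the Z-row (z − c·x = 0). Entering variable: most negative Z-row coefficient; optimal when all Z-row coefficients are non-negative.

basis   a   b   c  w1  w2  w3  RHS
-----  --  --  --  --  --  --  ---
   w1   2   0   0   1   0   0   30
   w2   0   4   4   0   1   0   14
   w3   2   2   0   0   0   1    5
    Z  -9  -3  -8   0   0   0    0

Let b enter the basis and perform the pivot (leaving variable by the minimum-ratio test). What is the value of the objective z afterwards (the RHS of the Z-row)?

Ratio test on column b — row 1: entry 0 ≤ 0; row 2: 14/4 = 7/2; row 3: 5/2 = 5/2. Minimum is 5/2 at row 3 (w3 leaves); pivot element 2.
Pivot on row 3; the Z-row RHS becomes 0 − (-3)·(5/2) = 15/2.

15/2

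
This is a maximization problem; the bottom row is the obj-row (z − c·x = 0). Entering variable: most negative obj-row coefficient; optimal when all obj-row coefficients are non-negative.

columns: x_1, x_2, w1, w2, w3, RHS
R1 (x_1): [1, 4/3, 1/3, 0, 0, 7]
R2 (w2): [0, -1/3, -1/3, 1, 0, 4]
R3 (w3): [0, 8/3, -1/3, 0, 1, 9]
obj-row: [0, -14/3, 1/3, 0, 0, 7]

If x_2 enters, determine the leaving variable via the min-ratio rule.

w3

Column x_2 entries and ratios — x_1: 7/(4/3) = 21/4; w2: -1/3 ≤ 0, skip; w3: 9/(8/3) = 27/8.
Smallest ratio is 27/8 in the row of w3, so w3 leaves.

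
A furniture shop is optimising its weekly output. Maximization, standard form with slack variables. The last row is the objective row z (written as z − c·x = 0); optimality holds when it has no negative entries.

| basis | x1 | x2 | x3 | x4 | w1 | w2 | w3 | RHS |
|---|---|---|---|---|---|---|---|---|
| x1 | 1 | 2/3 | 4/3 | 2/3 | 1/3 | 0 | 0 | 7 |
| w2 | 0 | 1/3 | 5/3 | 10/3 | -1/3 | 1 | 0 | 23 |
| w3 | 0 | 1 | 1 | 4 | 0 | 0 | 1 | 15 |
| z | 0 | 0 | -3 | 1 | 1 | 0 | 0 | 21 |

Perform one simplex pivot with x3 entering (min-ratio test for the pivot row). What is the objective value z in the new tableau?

Ratio test on column x3 — row 1: 7/(4/3) = 21/4; row 2: 23/(5/3) = 69/5; row 3: 15/1 = 15. Minimum is 21/4 at row 1 (x1 leaves); pivot element 4/3.
Pivot on row 1; the z-row RHS becomes 21 − (-3)·(21/4) = 147/4.

147/4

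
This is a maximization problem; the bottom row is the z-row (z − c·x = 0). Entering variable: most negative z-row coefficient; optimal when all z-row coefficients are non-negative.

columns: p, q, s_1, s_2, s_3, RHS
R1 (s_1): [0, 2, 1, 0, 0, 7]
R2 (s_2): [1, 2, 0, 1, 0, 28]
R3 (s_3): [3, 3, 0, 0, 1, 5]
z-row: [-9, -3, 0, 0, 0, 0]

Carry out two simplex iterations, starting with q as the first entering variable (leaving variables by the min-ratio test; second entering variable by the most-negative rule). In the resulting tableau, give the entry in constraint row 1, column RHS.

Ratio test on column q — row 1: 7/2 = 7/2; row 2: 28/2 = 14; row 3: 5/3 = 5/3. Minimum is 5/3 at row 3 (s_3 leaves); pivot element 3.
Divide row 3 by 3; eliminate column q from the other rows.
Second iteration: most negative z-row entry is -6 in column p, so p enters.
Ratio test on column p — row 1: entry -2 ≤ 0; row 2: entry -1 ≤ 0; row 3: (5/3)/1 = 5/3. Minimum is 5/3 at row 3 (q leaves); pivot element 1.
Divide row 3 by 1; eliminate column p from the other rows.
After both pivots, the entry at constraint row 1, column RHS is 7.

7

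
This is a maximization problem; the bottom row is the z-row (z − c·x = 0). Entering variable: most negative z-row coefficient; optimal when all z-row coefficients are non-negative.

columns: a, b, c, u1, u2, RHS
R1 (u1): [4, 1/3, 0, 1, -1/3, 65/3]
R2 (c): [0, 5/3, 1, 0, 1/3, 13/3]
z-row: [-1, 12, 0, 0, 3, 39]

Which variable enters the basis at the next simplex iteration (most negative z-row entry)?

a

Negative z-row entries: a: -1.
The most negative is -1 in column a, so a enters.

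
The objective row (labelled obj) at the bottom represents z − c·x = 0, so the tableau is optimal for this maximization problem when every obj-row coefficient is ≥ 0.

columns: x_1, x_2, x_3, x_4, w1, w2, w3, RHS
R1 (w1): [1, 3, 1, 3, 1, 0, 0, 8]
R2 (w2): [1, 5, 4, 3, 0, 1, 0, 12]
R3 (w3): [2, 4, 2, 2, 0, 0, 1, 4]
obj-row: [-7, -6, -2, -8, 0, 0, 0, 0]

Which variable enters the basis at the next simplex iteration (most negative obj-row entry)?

Negative obj-row entries: x_1: -7, x_2: -6, x_3: -2, x_4: -8.
The most negative is -8 in column x_4, so x_4 enters.

x_4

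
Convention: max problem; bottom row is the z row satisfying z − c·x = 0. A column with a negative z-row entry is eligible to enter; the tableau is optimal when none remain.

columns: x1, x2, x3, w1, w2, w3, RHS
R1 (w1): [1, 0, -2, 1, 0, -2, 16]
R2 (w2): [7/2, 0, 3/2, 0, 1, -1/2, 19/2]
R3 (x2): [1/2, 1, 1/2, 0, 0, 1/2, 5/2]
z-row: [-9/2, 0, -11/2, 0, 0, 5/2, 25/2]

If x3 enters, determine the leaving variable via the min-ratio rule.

Column x3 entries and ratios — w1: -2 ≤ 0, skip; w2: (19/2)/(3/2) = 19/3; x2: (5/2)/(1/2) = 5.
Smallest ratio is 5 in the row of x2, so x2 leaves.

x2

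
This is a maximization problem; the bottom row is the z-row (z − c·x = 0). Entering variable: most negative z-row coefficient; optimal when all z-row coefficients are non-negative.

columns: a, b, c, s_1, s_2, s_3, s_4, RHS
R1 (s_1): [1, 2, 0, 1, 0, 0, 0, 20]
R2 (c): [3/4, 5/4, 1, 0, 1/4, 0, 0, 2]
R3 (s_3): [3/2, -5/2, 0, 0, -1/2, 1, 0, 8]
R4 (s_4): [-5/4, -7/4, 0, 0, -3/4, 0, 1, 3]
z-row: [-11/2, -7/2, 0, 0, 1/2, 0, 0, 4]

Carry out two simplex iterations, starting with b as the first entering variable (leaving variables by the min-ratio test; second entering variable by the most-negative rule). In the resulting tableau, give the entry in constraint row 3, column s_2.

-1

Ratio test on column b — row 1: 20/2 = 10; row 2: 2/(5/4) = 8/5; row 3: entry -5/2 ≤ 0; row 4: entry -7/4 ≤ 0. Minimum is 8/5 at row 2 (c leaves); pivot element 5/4.
Divide row 2 by 5/4; eliminate column b from the other rows.
Second iteration: most negative z-row entry is -17/5 in column a, so a enters.
Ratio test on column a — row 1: entry -1/5 ≤ 0; row 2: (8/5)/(3/5) = 8/3; row 3: 12/3 = 4; row 4: entry -1/5 ≤ 0. Minimum is 8/3 at row 2 (b leaves); pivot element 3/5.
Divide row 2 by 3/5; eliminate column a from the other rows.
After both pivots, the entry at constraint row 3, column s_2 is -1.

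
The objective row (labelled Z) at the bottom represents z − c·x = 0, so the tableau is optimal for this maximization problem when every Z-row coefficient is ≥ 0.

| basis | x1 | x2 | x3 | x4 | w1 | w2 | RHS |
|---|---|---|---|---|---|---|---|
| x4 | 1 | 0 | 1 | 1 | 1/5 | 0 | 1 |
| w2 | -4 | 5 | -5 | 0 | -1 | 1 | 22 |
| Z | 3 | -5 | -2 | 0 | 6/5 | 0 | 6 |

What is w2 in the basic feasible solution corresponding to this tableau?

w2 is basic (row 2); its value is the RHS of that row, 22.

22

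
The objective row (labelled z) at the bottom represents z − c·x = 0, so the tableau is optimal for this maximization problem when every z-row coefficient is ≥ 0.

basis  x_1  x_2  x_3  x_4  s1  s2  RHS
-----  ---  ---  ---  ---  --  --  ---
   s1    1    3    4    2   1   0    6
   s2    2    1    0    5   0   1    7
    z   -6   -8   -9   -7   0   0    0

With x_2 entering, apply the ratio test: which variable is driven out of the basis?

s1

Column x_2 entries and ratios — s1: 6/3 = 2; s2: 7/1 = 7.
Smallest ratio is 2 in the row of s1, so s1 leaves.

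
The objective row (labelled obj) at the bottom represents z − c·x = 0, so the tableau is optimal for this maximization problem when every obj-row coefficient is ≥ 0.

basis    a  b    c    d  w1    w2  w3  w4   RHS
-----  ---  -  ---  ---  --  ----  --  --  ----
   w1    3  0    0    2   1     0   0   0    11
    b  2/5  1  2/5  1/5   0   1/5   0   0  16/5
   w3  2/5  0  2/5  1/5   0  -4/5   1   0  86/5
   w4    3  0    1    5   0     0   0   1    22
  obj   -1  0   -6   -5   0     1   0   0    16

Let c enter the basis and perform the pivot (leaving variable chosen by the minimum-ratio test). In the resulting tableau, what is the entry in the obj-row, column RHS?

64

Ratio test on column c — row 1: entry 0 ≤ 0; row 2: (16/5)/(2/5) = 8; row 3: (86/5)/(2/5) = 43; row 4: 22/1 = 22. Minimum is 8 at row 2 (b leaves); pivot element 2/5.
Divide row 2 by 2/5; eliminate column c from the other rows.
obj-row update in column RHS: 16 − (-6)·8 = 64.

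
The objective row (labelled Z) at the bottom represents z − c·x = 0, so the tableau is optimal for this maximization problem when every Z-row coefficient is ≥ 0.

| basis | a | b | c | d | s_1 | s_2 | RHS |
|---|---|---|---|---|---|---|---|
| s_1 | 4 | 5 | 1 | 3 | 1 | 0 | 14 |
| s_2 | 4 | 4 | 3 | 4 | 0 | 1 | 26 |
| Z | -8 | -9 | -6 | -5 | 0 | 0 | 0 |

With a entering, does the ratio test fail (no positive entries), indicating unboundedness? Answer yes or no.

no

Column a has positive entries in row(s) 1, 2, so the ratio test bounds it — not unbounded.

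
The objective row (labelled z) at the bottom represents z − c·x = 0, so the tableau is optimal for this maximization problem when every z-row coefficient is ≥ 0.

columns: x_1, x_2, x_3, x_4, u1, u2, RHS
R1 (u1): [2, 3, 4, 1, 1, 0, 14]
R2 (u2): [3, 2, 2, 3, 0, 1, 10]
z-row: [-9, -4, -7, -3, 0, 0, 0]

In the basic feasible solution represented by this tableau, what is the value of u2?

10

u2 is basic (row 2); its value is the RHS of that row, 10.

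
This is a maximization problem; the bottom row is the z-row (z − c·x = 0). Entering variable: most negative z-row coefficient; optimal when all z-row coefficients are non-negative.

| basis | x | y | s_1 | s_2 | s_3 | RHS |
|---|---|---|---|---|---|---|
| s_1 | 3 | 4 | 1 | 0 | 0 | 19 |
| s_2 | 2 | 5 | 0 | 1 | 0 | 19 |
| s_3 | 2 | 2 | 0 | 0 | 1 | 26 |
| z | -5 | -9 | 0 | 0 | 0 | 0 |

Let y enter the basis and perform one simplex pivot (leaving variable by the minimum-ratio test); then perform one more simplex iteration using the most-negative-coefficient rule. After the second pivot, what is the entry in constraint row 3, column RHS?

106/7

Ratio test on column y — row 1: 19/4 = 19/4; row 2: 19/5 = 19/5; row 3: 26/2 = 13. Minimum is 19/5 at row 2 (s_2 leaves); pivot element 5.
Divide row 2 by 5; eliminate column y from the other rows.
Second iteration: most negative z-row entry is -7/5 in column x, so x enters.
Ratio test on column x — row 1: (19/5)/(7/5) = 19/7; row 2: (19/5)/(2/5) = 19/2; row 3: (92/5)/(6/5) = 46/3. Minimum is 19/7 at row 1 (s_1 leaves); pivot element 7/5.
Divide row 1 by 7/5; eliminate column x from the other rows.
After both pivots, the entry at constraint row 3, column RHS is 106/7.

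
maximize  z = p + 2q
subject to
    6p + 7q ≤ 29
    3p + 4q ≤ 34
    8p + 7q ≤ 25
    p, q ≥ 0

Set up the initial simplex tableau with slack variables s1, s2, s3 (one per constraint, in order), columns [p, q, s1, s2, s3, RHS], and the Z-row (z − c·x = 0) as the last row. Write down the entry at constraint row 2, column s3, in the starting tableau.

0

Slack s3 belongs to constraint 3; its column is the unit vector e_3, so the entry in row 2 is 0.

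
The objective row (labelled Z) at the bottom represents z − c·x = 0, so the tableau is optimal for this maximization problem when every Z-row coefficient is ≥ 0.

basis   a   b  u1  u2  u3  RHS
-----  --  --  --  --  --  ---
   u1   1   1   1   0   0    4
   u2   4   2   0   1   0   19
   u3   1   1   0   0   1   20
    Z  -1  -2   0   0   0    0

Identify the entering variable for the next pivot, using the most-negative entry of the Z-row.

Negative Z-row entries: a: -1, b: -2.
The most negative is -2 in column b, so b enters.

b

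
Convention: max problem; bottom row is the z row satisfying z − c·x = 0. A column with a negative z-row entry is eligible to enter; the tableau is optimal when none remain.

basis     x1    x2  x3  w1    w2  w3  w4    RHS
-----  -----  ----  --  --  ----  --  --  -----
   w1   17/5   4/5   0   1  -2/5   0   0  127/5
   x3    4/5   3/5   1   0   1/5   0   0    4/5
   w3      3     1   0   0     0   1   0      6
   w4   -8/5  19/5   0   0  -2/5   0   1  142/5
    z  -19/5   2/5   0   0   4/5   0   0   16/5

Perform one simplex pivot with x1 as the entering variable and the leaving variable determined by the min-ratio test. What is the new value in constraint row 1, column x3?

-17/4

Ratio test on column x1 — row 1: (127/5)/(17/5) = 127/17; row 2: (4/5)/(4/5) = 1; row 3: 6/3 = 2; row 4: entry -8/5 ≤ 0. Minimum is 1 at row 2 (x3 leaves); pivot element 4/5.
Divide row 2 by 4/5; eliminate column x1 from the other rows.
Row 1 update in column x3: 0 − (17/5)·(5/4) = -17/4.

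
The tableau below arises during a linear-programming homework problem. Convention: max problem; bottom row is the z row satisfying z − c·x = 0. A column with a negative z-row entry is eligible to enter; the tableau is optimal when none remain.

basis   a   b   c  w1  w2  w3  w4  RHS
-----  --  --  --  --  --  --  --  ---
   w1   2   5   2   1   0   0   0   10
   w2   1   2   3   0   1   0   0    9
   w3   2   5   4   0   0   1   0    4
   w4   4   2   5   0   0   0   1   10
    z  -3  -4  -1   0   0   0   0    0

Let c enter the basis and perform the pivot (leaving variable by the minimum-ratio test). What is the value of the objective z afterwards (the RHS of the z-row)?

Ratio test on column c — row 1: 10/2 = 5; row 2: 9/3 = 3; row 3: 4/4 = 1; row 4: 10/5 = 2. Minimum is 1 at row 3 (w3 leaves); pivot element 4.
Pivot on row 3; the z-row RHS becomes 0 − (-1)·1 = 1.

1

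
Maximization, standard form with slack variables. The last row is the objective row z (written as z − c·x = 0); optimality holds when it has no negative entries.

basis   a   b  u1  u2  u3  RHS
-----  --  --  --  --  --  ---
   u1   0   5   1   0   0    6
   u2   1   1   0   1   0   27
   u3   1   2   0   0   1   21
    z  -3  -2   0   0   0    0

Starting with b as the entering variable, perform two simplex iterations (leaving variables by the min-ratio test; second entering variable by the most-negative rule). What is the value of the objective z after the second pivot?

291/5

Ratio test on column b — row 1: 6/5 = 6/5; row 2: 27/1 = 27; row 3: 21/2 = 21/2. Minimum is 6/5 at row 1 (u1 leaves); pivot element 5.
Pivot on row 1; the z-row RHS becomes 0 − (-2)·(6/5) = 12/5.
Next entering variable (most negative z-row entry -3): a.
Ratio test on column a — row 1: entry 0 ≤ 0; row 2: (129/5)/1 = 129/5; row 3: (93/5)/1 = 93/5. Minimum is 93/5 at row 3 (u3 leaves); pivot element 1.
After the second pivot the z-row RHS is 12/5 − (-3)·(93/5) = 291/5.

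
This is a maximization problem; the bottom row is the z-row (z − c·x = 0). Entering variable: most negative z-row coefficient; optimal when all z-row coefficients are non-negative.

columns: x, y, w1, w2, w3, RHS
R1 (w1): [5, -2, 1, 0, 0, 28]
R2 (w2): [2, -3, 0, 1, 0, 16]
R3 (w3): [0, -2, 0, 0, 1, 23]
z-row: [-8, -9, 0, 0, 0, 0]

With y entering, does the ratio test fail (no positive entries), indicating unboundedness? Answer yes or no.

yes

Every constraint-row entry in column y is ≤ 0, so increasing y is unbounded.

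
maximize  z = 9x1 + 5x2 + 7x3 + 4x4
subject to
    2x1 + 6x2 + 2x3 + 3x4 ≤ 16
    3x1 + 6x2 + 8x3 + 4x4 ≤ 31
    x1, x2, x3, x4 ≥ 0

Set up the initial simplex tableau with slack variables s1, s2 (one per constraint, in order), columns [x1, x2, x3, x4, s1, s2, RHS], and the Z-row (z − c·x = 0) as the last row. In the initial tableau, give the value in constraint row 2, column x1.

Constraint 2 has coefficient 3 on x1.

3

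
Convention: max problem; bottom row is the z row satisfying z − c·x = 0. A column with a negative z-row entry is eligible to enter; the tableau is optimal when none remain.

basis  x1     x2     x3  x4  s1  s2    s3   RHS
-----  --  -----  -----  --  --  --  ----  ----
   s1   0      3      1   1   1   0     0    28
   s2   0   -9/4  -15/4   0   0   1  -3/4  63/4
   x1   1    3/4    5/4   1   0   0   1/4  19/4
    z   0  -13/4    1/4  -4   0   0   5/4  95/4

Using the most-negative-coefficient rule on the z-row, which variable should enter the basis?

x4

Negative z-row entries: x2: -13/4, x4: -4.
The most negative is -4 in column x4, so x4 enters.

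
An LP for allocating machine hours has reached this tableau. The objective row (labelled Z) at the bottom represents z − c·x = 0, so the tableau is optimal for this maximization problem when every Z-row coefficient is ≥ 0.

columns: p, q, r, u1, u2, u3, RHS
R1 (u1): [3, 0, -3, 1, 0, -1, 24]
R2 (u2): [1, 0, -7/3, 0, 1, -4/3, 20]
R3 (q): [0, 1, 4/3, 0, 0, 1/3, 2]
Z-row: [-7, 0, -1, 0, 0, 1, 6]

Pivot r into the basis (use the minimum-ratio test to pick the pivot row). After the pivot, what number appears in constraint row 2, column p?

1

Ratio test on column r — row 1: entry -3 ≤ 0; row 2: entry -7/3 ≤ 0; row 3: 2/(4/3) = 3/2. Minimum is 3/2 at row 3 (q leaves); pivot element 4/3.
Divide row 3 by 4/3; eliminate column r from the other rows.
Row 2 update in column p: 1 − (-7/3)·0 = 1.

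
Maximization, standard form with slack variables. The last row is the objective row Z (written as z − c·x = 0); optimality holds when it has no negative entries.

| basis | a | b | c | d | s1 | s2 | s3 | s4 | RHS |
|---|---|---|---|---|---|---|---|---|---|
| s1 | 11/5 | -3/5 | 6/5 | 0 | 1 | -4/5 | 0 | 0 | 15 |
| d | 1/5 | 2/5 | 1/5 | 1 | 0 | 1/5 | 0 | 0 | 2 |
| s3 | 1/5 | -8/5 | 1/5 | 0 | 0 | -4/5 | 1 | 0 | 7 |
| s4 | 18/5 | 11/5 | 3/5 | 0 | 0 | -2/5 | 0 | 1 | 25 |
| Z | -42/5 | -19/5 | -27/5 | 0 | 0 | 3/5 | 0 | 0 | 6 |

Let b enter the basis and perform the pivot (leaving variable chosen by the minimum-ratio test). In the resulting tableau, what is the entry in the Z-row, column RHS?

25

Ratio test on column b — row 1: entry -3/5 ≤ 0; row 2: 2/(2/5) = 5; row 3: entry -8/5 ≤ 0; row 4: 25/(11/5) = 125/11. Minimum is 5 at row 2 (d leaves); pivot element 2/5.
Divide row 2 by 2/5; eliminate column b from the other rows.
Z-row update in column RHS: 6 − (-19/5)·5 = 25.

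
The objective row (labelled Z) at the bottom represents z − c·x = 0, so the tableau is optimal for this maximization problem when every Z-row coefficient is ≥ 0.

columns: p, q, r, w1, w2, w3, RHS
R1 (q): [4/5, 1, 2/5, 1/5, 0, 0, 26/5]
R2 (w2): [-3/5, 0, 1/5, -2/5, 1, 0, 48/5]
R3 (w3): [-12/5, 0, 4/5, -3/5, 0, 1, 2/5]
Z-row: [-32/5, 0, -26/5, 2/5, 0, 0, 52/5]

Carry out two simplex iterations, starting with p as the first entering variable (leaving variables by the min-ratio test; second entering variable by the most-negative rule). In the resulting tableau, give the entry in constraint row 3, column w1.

0

Ratio test on column p — row 1: (26/5)/(4/5) = 13/2; row 2: entry -3/5 ≤ 0; row 3: entry -12/5 ≤ 0. Minimum is 13/2 at row 1 (q leaves); pivot element 4/5.
Divide row 1 by 4/5; eliminate column p from the other rows.
Second iteration: most negative Z-row entry is -2 in column r, so r enters.
Ratio test on column r — row 1: (13/2)/(1/2) = 13; row 2: (27/2)/(1/2) = 27; row 3: 16/2 = 8. Minimum is 8 at row 3 (w3 leaves); pivot element 2.
Divide row 3 by 2; eliminate column r from the other rows.
After both pivots, the entry at constraint row 3, column w1 is 0.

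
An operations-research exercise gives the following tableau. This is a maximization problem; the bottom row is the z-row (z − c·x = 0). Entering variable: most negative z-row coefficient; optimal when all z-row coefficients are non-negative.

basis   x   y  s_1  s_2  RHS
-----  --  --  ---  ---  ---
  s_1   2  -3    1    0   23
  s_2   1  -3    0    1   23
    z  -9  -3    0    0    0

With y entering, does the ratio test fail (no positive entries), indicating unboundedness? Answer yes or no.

yes

Every constraint-row entry in column y is ≤ 0, so increasing y is unbounded.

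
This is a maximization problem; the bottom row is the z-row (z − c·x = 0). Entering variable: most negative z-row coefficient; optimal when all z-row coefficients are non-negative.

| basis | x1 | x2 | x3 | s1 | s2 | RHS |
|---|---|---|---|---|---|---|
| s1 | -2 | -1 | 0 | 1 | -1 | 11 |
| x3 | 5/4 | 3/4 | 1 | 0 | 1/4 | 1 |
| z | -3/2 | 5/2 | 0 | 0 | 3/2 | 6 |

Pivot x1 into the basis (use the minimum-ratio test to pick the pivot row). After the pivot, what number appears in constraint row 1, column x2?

1/5

Ratio test on column x1 — row 1: entry -2 ≤ 0; row 2: 1/(5/4) = 4/5. Minimum is 4/5 at row 2 (x3 leaves); pivot element 5/4.
Divide row 2 by 5/4; eliminate column x1 from the other rows.
Row 1 update in column x2: -1 − (-2)·(3/5) = 1/5.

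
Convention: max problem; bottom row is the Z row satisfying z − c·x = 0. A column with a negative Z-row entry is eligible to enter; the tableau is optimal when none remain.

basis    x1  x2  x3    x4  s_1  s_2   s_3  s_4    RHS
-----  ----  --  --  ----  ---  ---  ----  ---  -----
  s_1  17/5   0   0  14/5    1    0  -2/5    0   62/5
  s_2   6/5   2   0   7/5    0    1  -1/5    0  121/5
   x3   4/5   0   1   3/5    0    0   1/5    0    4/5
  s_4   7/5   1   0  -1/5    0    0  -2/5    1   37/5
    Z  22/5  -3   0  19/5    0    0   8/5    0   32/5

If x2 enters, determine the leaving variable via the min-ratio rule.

s_4

Column x2 entries and ratios — s_1: 0 ≤ 0, skip; s_2: (121/5)/2 = 121/10; x3: 0 ≤ 0, skip; s_4: (37/5)/1 = 37/5.
Smallest ratio is 37/5 in the row of s_4, so s_4 leaves.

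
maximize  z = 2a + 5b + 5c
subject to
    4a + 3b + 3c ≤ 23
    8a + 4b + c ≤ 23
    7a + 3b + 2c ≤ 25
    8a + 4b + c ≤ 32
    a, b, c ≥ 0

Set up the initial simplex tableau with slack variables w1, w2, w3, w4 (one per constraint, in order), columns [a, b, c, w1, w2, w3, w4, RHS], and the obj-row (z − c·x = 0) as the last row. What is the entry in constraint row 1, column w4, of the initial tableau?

Slack w4 belongs to constraint 4; its column is the unit vector e_4, so the entry in row 1 is 0.

0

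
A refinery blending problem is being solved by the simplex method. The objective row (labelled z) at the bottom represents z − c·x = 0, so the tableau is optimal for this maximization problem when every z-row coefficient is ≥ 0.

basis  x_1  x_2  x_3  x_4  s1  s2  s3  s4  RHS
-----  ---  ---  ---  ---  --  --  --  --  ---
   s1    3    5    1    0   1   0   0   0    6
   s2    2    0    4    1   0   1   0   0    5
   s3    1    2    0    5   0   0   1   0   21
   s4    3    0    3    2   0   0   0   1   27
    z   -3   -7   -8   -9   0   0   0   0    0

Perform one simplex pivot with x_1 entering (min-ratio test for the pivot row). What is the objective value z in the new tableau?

Ratio test on column x_1 — row 1: 6/3 = 2; row 2: 5/2 = 5/2; row 3: 21/1 = 21; row 4: 27/3 = 9. Minimum is 2 at row 1 (s1 leaves); pivot element 3.
Pivot on row 1; the z-row RHS becomes 0 − (-3)·2 = 6.

6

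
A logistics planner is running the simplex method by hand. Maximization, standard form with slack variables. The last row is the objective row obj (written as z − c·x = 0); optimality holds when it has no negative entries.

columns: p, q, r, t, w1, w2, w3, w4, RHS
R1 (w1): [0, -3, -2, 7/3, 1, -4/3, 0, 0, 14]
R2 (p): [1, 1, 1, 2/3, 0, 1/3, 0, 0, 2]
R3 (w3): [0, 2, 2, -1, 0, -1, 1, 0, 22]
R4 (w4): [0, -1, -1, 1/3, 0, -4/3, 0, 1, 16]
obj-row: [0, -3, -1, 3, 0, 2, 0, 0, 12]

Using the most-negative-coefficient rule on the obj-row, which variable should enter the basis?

Negative obj-row entries: q: -3, r: -1.
The most negative is -3 in column q, so q enters.

q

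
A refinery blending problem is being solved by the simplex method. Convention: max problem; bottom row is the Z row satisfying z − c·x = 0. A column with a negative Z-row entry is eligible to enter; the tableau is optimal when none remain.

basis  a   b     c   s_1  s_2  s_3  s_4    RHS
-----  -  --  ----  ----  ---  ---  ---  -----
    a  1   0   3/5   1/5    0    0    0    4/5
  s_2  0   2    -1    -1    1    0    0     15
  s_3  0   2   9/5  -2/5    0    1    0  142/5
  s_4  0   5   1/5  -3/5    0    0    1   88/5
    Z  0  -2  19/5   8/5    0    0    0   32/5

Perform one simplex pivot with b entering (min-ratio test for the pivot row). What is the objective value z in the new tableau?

Ratio test on column b — row 1: entry 0 ≤ 0; row 2: 15/2 = 15/2; row 3: (142/5)/2 = 71/5; row 4: (88/5)/5 = 88/25. Minimum is 88/25 at row 4 (s_4 leaves); pivot element 5.
Pivot on row 4; the Z-row RHS becomes 32/5 − (-2)·(88/25) = 336/25.

336/25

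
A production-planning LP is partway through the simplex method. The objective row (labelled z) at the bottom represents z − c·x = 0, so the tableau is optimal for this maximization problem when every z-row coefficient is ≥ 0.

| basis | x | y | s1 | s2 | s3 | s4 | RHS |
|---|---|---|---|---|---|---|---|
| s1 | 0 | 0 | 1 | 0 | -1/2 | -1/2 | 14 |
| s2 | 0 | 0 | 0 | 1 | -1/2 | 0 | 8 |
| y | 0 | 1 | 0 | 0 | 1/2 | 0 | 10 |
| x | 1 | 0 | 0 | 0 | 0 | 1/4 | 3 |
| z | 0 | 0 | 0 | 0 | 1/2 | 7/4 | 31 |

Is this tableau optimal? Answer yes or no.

yes

Every z-row coefficient is ≥ 0, so the tableau is optimal.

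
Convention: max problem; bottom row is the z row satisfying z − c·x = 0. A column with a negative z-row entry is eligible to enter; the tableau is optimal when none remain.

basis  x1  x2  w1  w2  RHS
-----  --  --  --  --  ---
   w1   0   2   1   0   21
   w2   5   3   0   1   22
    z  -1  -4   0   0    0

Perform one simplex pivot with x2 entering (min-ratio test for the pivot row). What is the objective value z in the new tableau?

Ratio test on column x2 — row 1: 21/2 = 21/2; row 2: 22/3 = 22/3. Minimum is 22/3 at row 2 (w2 leaves); pivot element 3.
Pivot on row 2; the z-row RHS becomes 0 − (-4)·(22/3) = 88/3.

88/3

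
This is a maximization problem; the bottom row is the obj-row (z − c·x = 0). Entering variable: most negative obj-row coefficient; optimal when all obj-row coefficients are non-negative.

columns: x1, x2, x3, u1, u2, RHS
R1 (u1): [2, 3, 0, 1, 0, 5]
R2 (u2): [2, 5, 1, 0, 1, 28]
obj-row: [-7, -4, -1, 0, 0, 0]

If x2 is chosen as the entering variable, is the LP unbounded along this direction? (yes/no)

no

Column x2 has positive entries in row(s) 1, 2, so the ratio test bounds it — not unbounded.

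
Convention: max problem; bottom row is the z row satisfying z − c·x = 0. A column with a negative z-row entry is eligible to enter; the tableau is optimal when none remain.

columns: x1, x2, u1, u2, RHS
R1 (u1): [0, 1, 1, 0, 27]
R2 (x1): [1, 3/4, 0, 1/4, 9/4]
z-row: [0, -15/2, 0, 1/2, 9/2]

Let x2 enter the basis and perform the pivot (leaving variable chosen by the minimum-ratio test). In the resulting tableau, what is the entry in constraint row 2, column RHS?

3

Ratio test on column x2 — row 1: 27/1 = 27; row 2: (9/4)/(3/4) = 3. Minimum is 3 at row 2 (x1 leaves); pivot element 3/4.
Divide row 2 by 3/4; eliminate column x2 from the other rows.
In the new row 2, the RHS entry is the old entry divided by the pivot: (9/4)/(3/4) = 3.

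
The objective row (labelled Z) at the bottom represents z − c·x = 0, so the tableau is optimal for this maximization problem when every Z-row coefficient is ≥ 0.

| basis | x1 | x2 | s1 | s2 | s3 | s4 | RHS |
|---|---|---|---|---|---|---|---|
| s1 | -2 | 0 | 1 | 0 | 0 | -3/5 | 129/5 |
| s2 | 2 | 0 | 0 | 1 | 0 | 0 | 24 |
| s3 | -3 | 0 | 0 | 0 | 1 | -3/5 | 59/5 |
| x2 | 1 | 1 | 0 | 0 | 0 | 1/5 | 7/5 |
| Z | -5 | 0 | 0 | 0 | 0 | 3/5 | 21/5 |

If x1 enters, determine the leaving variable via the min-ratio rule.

Column x1 entries and ratios — s1: -2 ≤ 0, skip; s2: 24/2 = 12; s3: -3 ≤ 0, skip; x2: (7/5)/1 = 7/5.
Smallest ratio is 7/5 in the row of x2, so x2 leaves.

x2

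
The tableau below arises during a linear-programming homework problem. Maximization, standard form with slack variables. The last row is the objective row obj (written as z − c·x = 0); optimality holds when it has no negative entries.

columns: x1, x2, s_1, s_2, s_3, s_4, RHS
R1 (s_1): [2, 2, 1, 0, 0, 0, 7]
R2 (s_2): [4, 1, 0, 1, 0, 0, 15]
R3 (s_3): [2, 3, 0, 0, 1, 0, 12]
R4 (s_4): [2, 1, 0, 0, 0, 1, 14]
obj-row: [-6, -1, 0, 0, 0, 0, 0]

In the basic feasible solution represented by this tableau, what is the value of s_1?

7

s_1 is basic (row 1); its value is the RHS of that row, 7.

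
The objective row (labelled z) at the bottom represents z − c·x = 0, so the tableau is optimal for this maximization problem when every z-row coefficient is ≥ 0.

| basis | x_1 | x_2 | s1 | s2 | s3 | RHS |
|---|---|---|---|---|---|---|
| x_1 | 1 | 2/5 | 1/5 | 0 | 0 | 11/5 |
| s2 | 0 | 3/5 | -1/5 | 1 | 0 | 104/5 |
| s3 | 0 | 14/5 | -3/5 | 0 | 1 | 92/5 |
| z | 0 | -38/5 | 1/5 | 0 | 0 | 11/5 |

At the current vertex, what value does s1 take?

0

s1 is not in the basis, so in the current basic feasible solution s1 = 0.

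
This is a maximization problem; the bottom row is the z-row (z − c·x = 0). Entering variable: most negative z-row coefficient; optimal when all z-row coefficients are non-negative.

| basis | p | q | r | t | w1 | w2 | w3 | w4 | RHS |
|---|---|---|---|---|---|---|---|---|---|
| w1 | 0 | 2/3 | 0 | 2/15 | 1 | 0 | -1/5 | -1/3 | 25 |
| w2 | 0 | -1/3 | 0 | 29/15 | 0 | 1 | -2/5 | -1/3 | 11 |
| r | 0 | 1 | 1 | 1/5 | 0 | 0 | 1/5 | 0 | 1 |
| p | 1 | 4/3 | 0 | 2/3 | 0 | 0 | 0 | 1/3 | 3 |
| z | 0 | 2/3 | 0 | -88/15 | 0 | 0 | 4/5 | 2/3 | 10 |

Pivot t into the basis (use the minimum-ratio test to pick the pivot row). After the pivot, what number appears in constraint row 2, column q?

Ratio test on column t — row 1: 25/(2/15) = 375/2; row 2: 11/(29/15) = 165/29; row 3: 1/(1/5) = 5; row 4: 3/(2/3) = 9/2. Minimum is 9/2 at row 4 (p leaves); pivot element 2/3.
Divide row 4 by 2/3; eliminate column t from the other rows.
Row 2 update in column q: -1/3 − (29/15)·2 = -21/5.

-21/5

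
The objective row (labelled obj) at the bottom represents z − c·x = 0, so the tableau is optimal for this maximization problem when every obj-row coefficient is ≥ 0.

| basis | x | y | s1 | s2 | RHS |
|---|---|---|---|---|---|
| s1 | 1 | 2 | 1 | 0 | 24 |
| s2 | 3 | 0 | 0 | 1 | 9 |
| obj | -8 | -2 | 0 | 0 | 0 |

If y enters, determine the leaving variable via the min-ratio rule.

s1

Column y entries and ratios — s1: 24/2 = 12; s2: 0 ≤ 0, skip.
Smallest ratio is 12 in the row of s1, so s1 leaves.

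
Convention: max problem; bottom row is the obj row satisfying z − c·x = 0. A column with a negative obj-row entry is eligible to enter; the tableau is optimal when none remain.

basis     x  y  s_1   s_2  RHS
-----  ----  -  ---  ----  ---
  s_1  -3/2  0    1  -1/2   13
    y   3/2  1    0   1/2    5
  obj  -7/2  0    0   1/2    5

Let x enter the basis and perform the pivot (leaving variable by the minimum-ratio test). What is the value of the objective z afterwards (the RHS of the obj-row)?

50/3

Ratio test on column x — row 1: entry -3/2 ≤ 0; row 2: 5/(3/2) = 10/3. Minimum is 10/3 at row 2 (y leaves); pivot element 3/2.
Pivot on row 2; the obj-row RHS becomes 5 − (-7/2)·(10/3) = 50/3.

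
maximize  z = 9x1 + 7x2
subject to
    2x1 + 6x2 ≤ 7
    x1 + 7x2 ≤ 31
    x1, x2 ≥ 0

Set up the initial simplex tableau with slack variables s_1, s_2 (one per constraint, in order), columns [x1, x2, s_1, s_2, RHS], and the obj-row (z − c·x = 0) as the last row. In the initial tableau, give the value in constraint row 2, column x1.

Constraint 2 has coefficient 1 on x1.

1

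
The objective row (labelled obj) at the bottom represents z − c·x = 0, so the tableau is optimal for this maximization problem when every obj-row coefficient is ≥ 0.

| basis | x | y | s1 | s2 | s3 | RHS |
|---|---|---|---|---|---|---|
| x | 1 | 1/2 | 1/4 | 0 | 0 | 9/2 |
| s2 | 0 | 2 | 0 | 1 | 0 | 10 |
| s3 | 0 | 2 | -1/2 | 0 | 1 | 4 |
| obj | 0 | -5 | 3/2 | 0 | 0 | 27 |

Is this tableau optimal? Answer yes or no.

no

The obj-row has a negative entry -5 in column y, so it is not optimal.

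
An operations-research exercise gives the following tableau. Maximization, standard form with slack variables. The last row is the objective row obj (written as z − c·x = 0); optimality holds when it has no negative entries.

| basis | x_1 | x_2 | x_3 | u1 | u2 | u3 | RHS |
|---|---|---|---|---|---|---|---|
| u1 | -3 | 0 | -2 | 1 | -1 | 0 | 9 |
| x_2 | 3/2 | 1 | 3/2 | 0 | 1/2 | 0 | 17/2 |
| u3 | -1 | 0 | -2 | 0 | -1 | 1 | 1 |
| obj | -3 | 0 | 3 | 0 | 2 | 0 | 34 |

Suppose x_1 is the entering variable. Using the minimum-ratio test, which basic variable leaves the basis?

x_2

Column x_1 entries and ratios — u1: -3 ≤ 0, skip; x_2: (17/2)/(3/2) = 17/3; u3: -1 ≤ 0, skip.
Smallest ratio is 17/3 in the row of x_2, so x_2 leaves.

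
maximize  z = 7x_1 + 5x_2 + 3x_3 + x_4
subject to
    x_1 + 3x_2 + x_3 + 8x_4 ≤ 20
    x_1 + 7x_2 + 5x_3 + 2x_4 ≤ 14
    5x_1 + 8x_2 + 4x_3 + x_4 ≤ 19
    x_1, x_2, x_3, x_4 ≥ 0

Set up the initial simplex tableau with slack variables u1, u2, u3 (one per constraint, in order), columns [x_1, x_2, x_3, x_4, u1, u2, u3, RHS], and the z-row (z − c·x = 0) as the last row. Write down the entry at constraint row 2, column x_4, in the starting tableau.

Constraint 2 has coefficient 2 on x_4.

2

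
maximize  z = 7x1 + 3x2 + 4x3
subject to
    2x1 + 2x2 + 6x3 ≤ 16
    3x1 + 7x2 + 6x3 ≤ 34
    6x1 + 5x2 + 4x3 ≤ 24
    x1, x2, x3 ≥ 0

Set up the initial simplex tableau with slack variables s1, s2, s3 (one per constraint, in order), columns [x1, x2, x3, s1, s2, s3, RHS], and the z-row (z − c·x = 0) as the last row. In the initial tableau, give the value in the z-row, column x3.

-4

The z-row carries the negated objective coefficients: the x3 entry is -4.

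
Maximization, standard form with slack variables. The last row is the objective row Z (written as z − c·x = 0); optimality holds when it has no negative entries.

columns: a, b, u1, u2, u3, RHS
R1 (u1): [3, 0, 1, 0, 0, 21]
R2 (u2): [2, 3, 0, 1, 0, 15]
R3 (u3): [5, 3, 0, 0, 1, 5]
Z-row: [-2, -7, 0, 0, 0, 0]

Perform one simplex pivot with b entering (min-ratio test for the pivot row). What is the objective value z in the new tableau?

Ratio test on column b — row 1: entry 0 ≤ 0; row 2: 15/3 = 5; row 3: 5/3 = 5/3. Minimum is 5/3 at row 3 (u3 leaves); pivot element 3.
Pivot on row 3; the Z-row RHS becomes 0 − (-7)·(5/3) = 35/3.

35/3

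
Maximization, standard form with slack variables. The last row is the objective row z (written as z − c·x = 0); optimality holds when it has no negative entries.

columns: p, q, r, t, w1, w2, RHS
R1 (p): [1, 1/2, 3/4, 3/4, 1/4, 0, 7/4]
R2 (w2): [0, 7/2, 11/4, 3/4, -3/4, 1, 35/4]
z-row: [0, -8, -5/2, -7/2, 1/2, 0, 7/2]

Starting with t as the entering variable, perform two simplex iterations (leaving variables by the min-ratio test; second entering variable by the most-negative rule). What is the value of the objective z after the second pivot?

Ratio test on column t — row 1: (7/4)/(3/4) = 7/3; row 2: (35/4)/(3/4) = 35/3. Minimum is 7/3 at row 1 (p leaves); pivot element 3/4.
Pivot on row 1; the z-row RHS becomes 7/2 − (-7/2)·(7/3) = 35/3.
Next entering variable (most negative z-row entry -17/3): q.
Ratio test on column q — row 1: (7/3)/(2/3) = 7/2; row 2: 7/3 = 7/3. Minimum is 7/3 at row 2 (w2 leaves); pivot element 3.
After the second pivot the z-row RHS is 35/3 − (-17/3)·(7/3) = 224/9.

224/9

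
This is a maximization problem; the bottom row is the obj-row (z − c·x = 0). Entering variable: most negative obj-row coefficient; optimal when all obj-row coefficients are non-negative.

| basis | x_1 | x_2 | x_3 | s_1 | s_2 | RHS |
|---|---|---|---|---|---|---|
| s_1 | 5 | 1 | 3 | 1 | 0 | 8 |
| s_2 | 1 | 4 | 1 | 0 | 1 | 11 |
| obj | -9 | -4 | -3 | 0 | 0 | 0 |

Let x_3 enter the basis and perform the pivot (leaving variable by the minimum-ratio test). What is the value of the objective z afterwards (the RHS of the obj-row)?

Ratio test on column x_3 — row 1: 8/3 = 8/3; row 2: 11/1 = 11. Minimum is 8/3 at row 1 (s_1 leaves); pivot element 3.
Pivot on row 1; the obj-row RHS becomes 0 − (-3)·(8/3) = 8.

8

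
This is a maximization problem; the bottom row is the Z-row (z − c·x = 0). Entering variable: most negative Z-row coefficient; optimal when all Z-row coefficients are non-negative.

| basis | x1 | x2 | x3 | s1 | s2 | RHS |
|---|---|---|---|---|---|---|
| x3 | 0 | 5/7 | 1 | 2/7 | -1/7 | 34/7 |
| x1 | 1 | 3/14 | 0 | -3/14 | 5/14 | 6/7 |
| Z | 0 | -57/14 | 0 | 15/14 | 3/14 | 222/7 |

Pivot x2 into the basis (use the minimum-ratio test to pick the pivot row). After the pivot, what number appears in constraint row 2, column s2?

Ratio test on column x2 — row 1: (34/7)/(5/7) = 34/5; row 2: (6/7)/(3/14) = 4. Minimum is 4 at row 2 (x1 leaves); pivot element 3/14.
Divide row 2 by 3/14; eliminate column x2 from the other rows.
In the new row 2, the s2 entry is the old entry divided by the pivot: (5/14)/(3/14) = 5/3.

5/3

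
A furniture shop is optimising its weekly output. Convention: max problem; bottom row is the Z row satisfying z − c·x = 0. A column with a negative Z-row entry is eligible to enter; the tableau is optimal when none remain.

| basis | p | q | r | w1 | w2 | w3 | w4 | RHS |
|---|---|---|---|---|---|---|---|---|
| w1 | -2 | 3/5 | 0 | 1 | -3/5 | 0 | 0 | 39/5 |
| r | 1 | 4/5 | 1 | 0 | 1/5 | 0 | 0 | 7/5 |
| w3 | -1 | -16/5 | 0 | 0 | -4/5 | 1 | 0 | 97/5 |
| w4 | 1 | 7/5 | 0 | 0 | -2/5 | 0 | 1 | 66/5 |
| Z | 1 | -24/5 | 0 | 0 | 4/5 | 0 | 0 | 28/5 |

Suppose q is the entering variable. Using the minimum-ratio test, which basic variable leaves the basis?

Column q entries and ratios — w1: (39/5)/(3/5) = 13; r: (7/5)/(4/5) = 7/4; w3: -16/5 ≤ 0, skip; w4: (66/5)/(7/5) = 66/7.
Smallest ratio is 7/4 in the row of r, so r leaves.

r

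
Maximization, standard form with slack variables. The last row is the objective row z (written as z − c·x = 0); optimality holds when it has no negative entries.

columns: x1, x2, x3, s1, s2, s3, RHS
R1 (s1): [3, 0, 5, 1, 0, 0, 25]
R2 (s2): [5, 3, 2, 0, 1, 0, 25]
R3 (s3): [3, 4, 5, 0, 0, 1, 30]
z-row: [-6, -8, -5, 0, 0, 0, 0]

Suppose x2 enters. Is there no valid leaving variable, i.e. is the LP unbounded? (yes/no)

Column x2 has positive entries in row(s) 2, 3, so the ratio test bounds it — not unbounded.

no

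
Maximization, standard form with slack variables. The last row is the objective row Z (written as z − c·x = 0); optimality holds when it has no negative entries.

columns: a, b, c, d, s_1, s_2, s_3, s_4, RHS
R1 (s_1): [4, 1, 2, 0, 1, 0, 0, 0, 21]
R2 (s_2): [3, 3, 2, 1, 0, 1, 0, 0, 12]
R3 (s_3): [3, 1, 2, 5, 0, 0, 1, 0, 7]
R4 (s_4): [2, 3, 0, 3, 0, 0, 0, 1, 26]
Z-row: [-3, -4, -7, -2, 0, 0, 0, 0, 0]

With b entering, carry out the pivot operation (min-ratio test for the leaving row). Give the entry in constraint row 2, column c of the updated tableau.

2/3

Ratio test on column b — row 1: 21/1 = 21; row 2: 12/3 = 4; row 3: 7/1 = 7; row 4: 26/3 = 26/3. Minimum is 4 at row 2 (s_2 leaves); pivot element 3.
Divide row 2 by 3; eliminate column b from the other rows.
In the new row 2, the c entry is the old entry divided by the pivot: 2/3 = 2/3.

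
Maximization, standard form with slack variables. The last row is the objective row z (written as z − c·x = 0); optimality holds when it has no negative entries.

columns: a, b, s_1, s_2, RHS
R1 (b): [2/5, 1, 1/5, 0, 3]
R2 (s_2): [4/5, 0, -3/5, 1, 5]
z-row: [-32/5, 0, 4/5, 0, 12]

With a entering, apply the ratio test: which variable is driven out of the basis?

Column a entries and ratios — b: 3/(2/5) = 15/2; s_2: 5/(4/5) = 25/4.
Smallest ratio is 25/4 in the row of s_2, so s_2 leaves.

s_2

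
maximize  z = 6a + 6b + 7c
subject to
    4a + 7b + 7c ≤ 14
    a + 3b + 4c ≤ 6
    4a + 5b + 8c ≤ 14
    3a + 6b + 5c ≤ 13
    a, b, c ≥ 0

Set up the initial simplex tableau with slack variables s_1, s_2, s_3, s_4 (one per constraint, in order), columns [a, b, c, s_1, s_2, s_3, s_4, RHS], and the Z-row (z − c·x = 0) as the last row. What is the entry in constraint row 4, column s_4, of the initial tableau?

Slack s_4 belongs to constraint 4; its column is the unit vector e_4, so the entry in row 4 is 1.

1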